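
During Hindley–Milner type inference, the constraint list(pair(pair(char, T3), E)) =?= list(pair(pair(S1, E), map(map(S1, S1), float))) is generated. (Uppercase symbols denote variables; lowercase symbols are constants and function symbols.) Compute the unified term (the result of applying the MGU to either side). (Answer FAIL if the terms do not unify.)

list(pair(pair(char, map(map(char, char), float)), map(map(char, char), float)))

Decompose list/1: pair(pair(char, T3), E) =?= pair(pair(S1, E), map(map(S1, S1), float)).
Decompose pair/2: pair(char, T3) =?= pair(S1, E),  E =?= map(map(S1, S1), float).
Decompose pair/2: char =?= S1,  T3 =?= E.
Bind S1 := char; substituting into the one remaining equation that mentions S1 gives: E =?= map(map(char, char), float).
Bind T3 := E; no other remaining equation mentions T3.
Bind E := map(map(char, char), float). Substituting into the earlier binding gives T3 := map(map(char, char), float).
Applying the MGU to either side gives list(pair(pair(char, map(map(char, char), float)), map(map(char, char), float))).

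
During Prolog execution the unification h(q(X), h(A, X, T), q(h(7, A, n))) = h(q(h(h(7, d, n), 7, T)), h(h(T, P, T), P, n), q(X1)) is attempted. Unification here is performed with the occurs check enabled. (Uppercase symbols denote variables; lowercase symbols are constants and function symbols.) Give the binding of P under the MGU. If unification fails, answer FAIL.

Decompose h/3: q(X) = q(h(h(7, d, n), 7, T)),  h(A, X, T) = h(h(T, P, T), P, n),  q(h(7, A, n)) = q(X1).
Decompose q/1: X = h(h(7, d, n), 7, T).
Bind X := h(h(7, d, n), 7, T); substituting into the one remaining equation that mentions X gives: h(A, h(h(7, d, n), 7, T), T) = h(h(T, P, T), P, n).
Decompose h/3: A = h(T, P, T),  h(h(7, d, n), 7, T) = P,  T = n.
Bind A := h(T, P, T); substituting into the one remaining equation that mentions A gives: q(h(7, h(T, P, T), n)) = q(X1).
Bind P := h(h(7, d, n), 7, T); substituting into the one remaining equation that mentions P gives: q(h(7, h(T, h(h(7, d, n), 7, T), T), n)) = q(X1). Substituting into the earlier binding gives A := h(T, h(h(7, d, n), 7, T), T).
Bind T := n; substituting into the remaining equation gives: q(h(7, h(n, h(h(7, d, n), 7, n), n), n)) = q(X1). Substituting into the earlier bindings gives X := h(h(7, d, n), 7, n), A := h(n, h(h(7, d, n), 7, n), n), P := h(h(7, d, n), 7, n).
Decompose q/1: h(7, h(n, h(h(7, d, n), 7, n), n), n) = X1.
Bind X1 := h(7, h(n, h(h(7, d, n), 7, n), n), n).
MGU = { X ↦ h(h(7, d, n), 7, n), A ↦ h(n, h(h(7, d, n), 7, n), n), P ↦ h(h(7, d, n), 7, n), T ↦ n, X1 ↦ h(7, h(n, h(h(7, d, n), 7, n), n), n) }, so P ↦ h(h(7, d, n), 7, n).

h(h(7, d, n), 7, n)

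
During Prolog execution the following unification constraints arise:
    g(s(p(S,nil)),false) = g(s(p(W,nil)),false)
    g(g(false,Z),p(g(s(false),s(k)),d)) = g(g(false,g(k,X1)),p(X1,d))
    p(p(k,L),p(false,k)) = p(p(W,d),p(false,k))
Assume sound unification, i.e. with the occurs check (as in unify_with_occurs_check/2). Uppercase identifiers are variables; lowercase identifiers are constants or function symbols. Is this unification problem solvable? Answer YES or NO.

YES

Decompose g/2: s(p(S,nil)) = s(p(W,nil)),  false = false.
Decompose s/1: p(S,nil) = p(W,nil).
Decompose p/2: S = W,  nil = nil.
Bind S := W; no other remaining equation mentions S.
Delete trivial equation nil = nil.
Delete trivial equation false = false.
Decompose g/2: g(false,Z) = g(false,g(k,X1)),  p(g(s(false),s(k)),d) = p(X1,d).
Decompose g/2: false = false,  Z = g(k,X1).
Delete trivial equation false = false.
Bind Z := g(k,X1); no other remaining equation mentions Z.
Decompose p/2: g(s(false),s(k)) = X1,  d = d.
Bind X1 := g(s(false),s(k)); no other remaining equation mentions X1. Substituting into the earlier binding gives Z := g(k,g(s(false),s(k))).
Delete trivial equation d = d.
Decompose p/2: p(k,L) = p(W,d),  p(false,k) = p(false,k).
Decompose p/2: k = W,  L = d.
Bind W := k; no other remaining equation mentions W. Substituting into the earlier binding gives S := k.
Bind L := d; no other remaining equation mentions L.
Delete trivial equation p(false,k) = p(false,k).
No equations remain and no clash or occurs-check failure arose, so a unifier exists.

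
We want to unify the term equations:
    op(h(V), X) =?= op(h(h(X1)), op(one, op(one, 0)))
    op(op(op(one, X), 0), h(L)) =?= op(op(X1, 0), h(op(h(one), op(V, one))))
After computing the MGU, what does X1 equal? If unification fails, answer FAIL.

op(one, op(one, op(one, 0)))

Decompose op/2: h(V) =?= h(h(X1)),  X =?= op(one, op(one, 0)).
Decompose h/1: V =?= h(X1).
Bind V := h(X1); substituting into the one remaining equation that mentions V gives: op(op(op(one, X), 0), h(L)) =?= op(op(X1, 0), h(op(h(one), op(h(X1), one)))).
Bind X := op(one, op(one, 0)); substituting into the remaining equation gives: op(op(op(one, op(one, op(one, 0))), 0), h(L)) =?= op(op(X1, 0), h(op(h(one), op(h(X1), one)))).
Decompose op/2: op(op(one, op(one, op(one, 0))), 0) =?= op(X1, 0),  h(L) =?= h(op(h(one), op(h(X1), one))).
Decompose op/2: op(one, op(one, op(one, 0))) =?= X1,  0 =?= 0.
Bind X1 := op(one, op(one, op(one, 0))); substituting into the one remaining equation that mentions X1 gives: h(L) =?= h(op(h(one), op(h(op(one, op(one, op(one, 0)))), one))). Substituting into the earlier binding gives V := h(op(one, op(one, op(one, 0)))).
Delete trivial equation 0 =?= 0.
Decompose h/1: L =?= op(h(one), op(h(op(one, op(one, op(one, 0)))), one)).
Bind L := op(h(one), op(h(op(one, op(one, op(one, 0)))), one)).
MGU = { V ↦ h(op(one, op(one, op(one, 0)))), X ↦ op(one, op(one, 0)), X1 ↦ op(one, op(one, op(one, 0))), L ↦ op(h(one), op(h(op(one, op(one, op(one, 0)))), one)) }, so X1 ↦ op(one, op(one, op(one, 0))).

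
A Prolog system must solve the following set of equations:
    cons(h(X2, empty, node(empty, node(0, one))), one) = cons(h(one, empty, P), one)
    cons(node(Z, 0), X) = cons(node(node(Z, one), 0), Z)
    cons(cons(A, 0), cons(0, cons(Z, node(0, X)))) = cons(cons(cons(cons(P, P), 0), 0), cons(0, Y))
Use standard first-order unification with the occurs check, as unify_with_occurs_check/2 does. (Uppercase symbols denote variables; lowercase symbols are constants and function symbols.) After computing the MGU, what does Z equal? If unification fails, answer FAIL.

Decompose cons/2: h(X2, empty, node(empty, node(0, one))) = h(one, empty, P),  one = one.
Decompose h/3: X2 = one,  empty = empty,  node(empty, node(0, one)) = P.
Bind X2 := one; no other remaining equation mentions X2.
Delete trivial equation empty = empty.
Bind P := node(empty, node(0, one)); substituting into the one remaining equation that mentions P gives: cons(cons(A, 0), cons(0, cons(Z, node(0, X)))) = cons(cons(cons(cons(node(empty, node(0, one)), node(empty, node(0, one))), 0), 0), cons(0, Y)).
Delete trivial equation one = one.
Decompose cons/2: node(Z, 0) = node(node(Z, one), 0),  X = Z.
Decompose node/2: Z = node(Z, one),  0 = 0.
Occurs check fails: Z occurs in node(Z, one); the equation Z = node(Z, one) has no finite solution.

FAIL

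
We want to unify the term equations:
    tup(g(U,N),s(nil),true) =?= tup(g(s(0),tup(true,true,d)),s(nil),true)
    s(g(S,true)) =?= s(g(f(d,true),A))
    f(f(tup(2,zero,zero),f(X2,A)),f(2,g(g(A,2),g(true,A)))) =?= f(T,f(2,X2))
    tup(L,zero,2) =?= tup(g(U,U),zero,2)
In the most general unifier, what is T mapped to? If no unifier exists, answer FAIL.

Decompose tup/3: g(U,N) =?= g(s(0),tup(true,true,d)),  s(nil) =?= s(nil),  true =?= true.
Decompose g/2: U =?= s(0),  N =?= tup(true,true,d).
Bind U := s(0); substituting into the one remaining equation that mentions U gives: tup(L,zero,2) =?= tup(g(s(0),s(0)),zero,2).
Bind N := tup(true,true,d); no other remaining equation mentions N.
Delete trivial equation s(nil) =?= s(nil).
Delete trivial equation true =?= true.
Decompose s/1: g(S,true) =?= g(f(d,true),A).
Decompose g/2: S =?= f(d,true),  true =?= A.
Bind S := f(d,true); no other remaining equation mentions S.
Bind A := true; substituting into the one remaining equation that mentions A gives: f(f(tup(2,zero,zero),f(X2,true)),f(2,g(g(true,2),g(true,true)))) =?= f(T,f(2,X2)).
Decompose f/2: f(tup(2,zero,zero),f(X2,true)) =?= T,  f(2,g(g(true,2),g(true,true))) =?= f(2,X2).
Bind T := f(tup(2,zero,zero),f(X2,true)); no other remaining equation mentions T.
Decompose f/2: 2 =?= 2,  g(g(true,2),g(true,true)) =?= X2.
Delete trivial equation 2 =?= 2.
Bind X2 := g(g(true,2),g(true,true)); no other remaining equation mentions X2. Substituting into the earlier binding gives T := f(tup(2,zero,zero),f(g(g(true,2),g(true,true)),true)).
Decompose tup/3: L =?= g(s(0),s(0)),  zero =?= zero,  2 =?= 2.
Bind L := g(s(0),s(0)); no other remaining equation mentions L.
Delete trivial equation zero =?= zero.
Delete trivial equation 2 =?= 2.
MGU = { U := s(0), N := tup(true,true,d), S := f(d,true), A := true, T := f(tup(2,zero,zero),f(g(g(true,2),g(true,true)),true)), X2 := g(g(true,2),g(true,true)), L := g(s(0),s(0)) }, so T := f(tup(2,zero,zero),f(g(g(true,2),g(true,true)),true)).

f(tup(2,zero,zero),f(g(g(true,2),g(true,true)),true))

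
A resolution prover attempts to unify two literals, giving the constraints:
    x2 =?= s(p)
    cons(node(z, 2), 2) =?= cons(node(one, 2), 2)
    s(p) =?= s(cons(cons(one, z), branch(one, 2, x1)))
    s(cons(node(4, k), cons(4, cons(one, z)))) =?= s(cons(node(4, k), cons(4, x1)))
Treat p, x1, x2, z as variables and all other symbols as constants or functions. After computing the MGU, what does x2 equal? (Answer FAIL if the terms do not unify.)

Bind x2 := s(p); no other remaining equation mentions x2.
Decompose cons/2: node(z, 2) =?= node(one, 2),  2 =?= 2.
Decompose node/2: z =?= one,  2 =?= 2.
Bind z := one; substituting into the 2 remaining equations that mention z gives: s(p) =?= s(cons(cons(one, one), branch(one, 2, x1))),  s(cons(node(4, k), cons(4, cons(one, one)))) =?= s(cons(node(4, k), cons(4, x1))).
Delete trivial equation 2 =?= 2.
Delete trivial equation 2 =?= 2.
Decompose s/1: p =?= cons(cons(one, one), branch(one, 2, x1)).
Bind p := cons(cons(one, one), branch(one, 2, x1)); no other remaining equation mentions p. Substituting into the earlier binding gives x2 := s(cons(cons(one, one), branch(one, 2, x1))).
Decompose s/1: cons(node(4, k), cons(4, cons(one, one))) =?= cons(node(4, k), cons(4, x1)).
Decompose cons/2: node(4, k) =?= node(4, k),  cons(4, cons(one, one)) =?= cons(4, x1).
Delete trivial equation node(4, k) =?= node(4, k).
Decompose cons/2: 4 =?= 4,  cons(one, one) =?= x1.
Delete trivial equation 4 =?= 4.
Bind x1 := cons(one, one). Substituting into the earlier bindings gives x2 := s(cons(cons(one, one), branch(one, 2, cons(one, one)))), p := cons(cons(one, one), branch(one, 2, cons(one, one))).
MGU = { x2 ↦ s(cons(cons(one, one), branch(one, 2, cons(one, one)))), z ↦ one, p ↦ cons(cons(one, one), branch(one, 2, cons(one, one))), x1 ↦ cons(one, one) }, so x2 ↦ s(cons(cons(one, one), branch(one, 2, cons(one, one)))).

s(cons(cons(one, one), branch(one, 2, cons(one, one))))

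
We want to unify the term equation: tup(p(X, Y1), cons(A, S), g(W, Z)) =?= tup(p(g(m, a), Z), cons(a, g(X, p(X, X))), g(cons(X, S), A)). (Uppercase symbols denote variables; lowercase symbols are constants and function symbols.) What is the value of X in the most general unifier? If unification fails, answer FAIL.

Decompose tup/3: p(X, Y1) =?= p(g(m, a), Z),  cons(A, S) =?= cons(a, g(X, p(X, X))),  g(W, Z) =?= g(cons(X, S), A).
Decompose p/2: X =?= g(m, a),  Y1 =?= Z.
Bind X := g(m, a); substituting into the 2 remaining equations that mention X gives: cons(A, S) =?= cons(a, g(g(m, a), p(g(m, a), g(m, a)))),  g(W, Z) =?= g(cons(g(m, a), S), A).
Bind Y1 := Z; no other remaining equation mentions Y1.
Decompose cons/2: A =?= a,  S =?= g(g(m, a), p(g(m, a), g(m, a))).
Bind A := a; substituting into the one remaining equation that mentions A gives: g(W, Z) =?= g(cons(g(m, a), S), a).
Bind S := g(g(m, a), p(g(m, a), g(m, a))); substituting into the remaining equation gives: g(W, Z) =?= g(cons(g(m, a), g(g(m, a), p(g(m, a), g(m, a)))), a).
Decompose g/2: W =?= cons(g(m, a), g(g(m, a), p(g(m, a), g(m, a)))),  Z =?= a.
Bind W := cons(g(m, a), g(g(m, a), p(g(m, a), g(m, a)))); no other remaining equation mentions W.
Bind Z := a. Substituting into the earlier binding gives Y1 := a.
MGU = { X -> g(m, a), Y1 -> a, A -> a, S -> g(g(m, a), p(g(m, a), g(m, a))), W -> cons(g(m, a), g(g(m, a), p(g(m, a), g(m, a)))), Z -> a }, so X -> g(m, a).

g(m, a)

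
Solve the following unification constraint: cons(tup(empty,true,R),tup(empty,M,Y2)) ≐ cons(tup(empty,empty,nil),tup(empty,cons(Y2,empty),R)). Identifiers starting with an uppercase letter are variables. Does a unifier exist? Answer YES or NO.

NO

Decompose cons/2: tup(empty,true,R) ≐ tup(empty,empty,nil),  tup(empty,M,Y2) ≐ tup(empty,cons(Y2,empty),R).
Decompose tup/3: empty ≐ empty,  true ≐ empty,  R ≐ nil.
Delete trivial equation empty ≐ empty.
Clash: constants true and empty differ; no unifier exists.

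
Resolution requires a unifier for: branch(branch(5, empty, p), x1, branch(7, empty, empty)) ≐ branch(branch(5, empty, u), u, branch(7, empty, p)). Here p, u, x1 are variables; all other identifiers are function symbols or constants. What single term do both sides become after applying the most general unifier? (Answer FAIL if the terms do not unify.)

Decompose branch/3: branch(5, empty, p) ≐ branch(5, empty, u),  x1 ≐ u,  branch(7, empty, empty) ≐ branch(7, empty, p).
Decompose branch/3: 5 ≐ 5,  empty ≐ empty,  p ≐ u.
Delete trivial equation 5 ≐ 5.
Delete trivial equation empty ≐ empty.
Bind p := u; substituting into the one remaining equation that mentions p gives: branch(7, empty, empty) ≐ branch(7, empty, u).
Bind x1 := u; no other remaining equation mentions x1.
Decompose branch/3: 7 ≐ 7,  empty ≐ empty,  empty ≐ u.
Delete trivial equation 7 ≐ 7.
Delete trivial equation empty ≐ empty.
Bind u := empty. Substituting into the earlier bindings gives p := empty, x1 := empty.
Applying the MGU to either side gives branch(branch(5, empty, empty), empty, branch(7, empty, empty)).

branch(branch(5, empty, empty), empty, branch(7, empty, empty))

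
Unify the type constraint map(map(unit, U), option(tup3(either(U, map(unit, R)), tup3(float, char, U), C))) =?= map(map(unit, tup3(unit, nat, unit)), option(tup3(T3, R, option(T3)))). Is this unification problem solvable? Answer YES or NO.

YES

Decompose map/2: map(unit, U) =?= map(unit, tup3(unit, nat, unit)),  option(tup3(either(U, map(unit, R)), tup3(float, char, U), C)) =?= option(tup3(T3, R, option(T3))).
Decompose map/2: unit =?= unit,  U =?= tup3(unit, nat, unit).
Delete trivial equation unit =?= unit.
Bind U := tup3(unit, nat, unit); substituting into the remaining equation gives: option(tup3(either(tup3(unit, nat, unit), map(unit, R)), tup3(float, char, tup3(unit, nat, unit)), C)) =?= option(tup3(T3, R, option(T3))).
Decompose option/1: tup3(either(tup3(unit, nat, unit), map(unit, R)), tup3(float, char, tup3(unit, nat, unit)), C) =?= tup3(T3, R, option(T3)).
Decompose tup3/3: either(tup3(unit, nat, unit), map(unit, R)) =?= T3,  tup3(float, char, tup3(unit, nat, unit)) =?= R,  C =?= option(T3).
Bind T3 := either(tup3(unit, nat, unit), map(unit, R)); substituting into the one remaining equation that mentions T3 gives: C =?= option(either(tup3(unit, nat, unit), map(unit, R))).
Bind R := tup3(float, char, tup3(unit, nat, unit)); substituting into the remaining equation gives: C =?= option(either(tup3(unit, nat, unit), map(unit, tup3(float, char, tup3(unit, nat, unit))))). Substituting into the earlier binding gives T3 := either(tup3(unit, nat, unit), map(unit, tup3(float, char, tup3(unit, nat, unit)))).
Bind C := option(either(tup3(unit, nat, unit), map(unit, tup3(float, char, tup3(unit, nat, unit))))).
No equations remain and no clash or occurs-check failure arose, so a unifier exists.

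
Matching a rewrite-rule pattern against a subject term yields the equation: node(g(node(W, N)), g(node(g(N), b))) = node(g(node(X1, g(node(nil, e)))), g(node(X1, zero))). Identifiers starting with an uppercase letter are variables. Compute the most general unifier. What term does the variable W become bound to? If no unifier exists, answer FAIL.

FAIL

Decompose node/2: g(node(W, N)) = g(node(X1, g(node(nil, e)))),  g(node(g(N), b)) = g(node(X1, zero)).
Decompose g/1: node(W, N) = node(X1, g(node(nil, e))).
Decompose node/2: W = X1,  N = g(node(nil, e)).
Bind W := X1; no other remaining equation mentions W.
Bind N := g(node(nil, e)); substituting into the remaining equation gives: g(node(g(g(node(nil, e))), b)) = g(node(X1, zero)).
Decompose g/1: node(g(g(node(nil, e))), b) = node(X1, zero).
Decompose node/2: g(g(node(nil, e))) = X1,  b = zero.
Bind X1 := g(g(node(nil, e))); no other remaining equation mentions X1. Substituting into the earlier binding gives W := g(g(node(nil, e))).
Clash: constants b and zero differ; no unifier exists.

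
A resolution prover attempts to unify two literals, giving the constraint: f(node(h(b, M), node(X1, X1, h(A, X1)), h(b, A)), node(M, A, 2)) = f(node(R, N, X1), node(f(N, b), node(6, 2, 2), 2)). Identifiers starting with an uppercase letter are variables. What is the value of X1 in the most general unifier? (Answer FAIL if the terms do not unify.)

h(b, node(6, 2, 2))

Decompose f/2: node(h(b, M), node(X1, X1, h(A, X1)), h(b, A)) = node(R, N, X1),  node(M, A, 2) = node(f(N, b), node(6, 2, 2), 2).
Decompose node/3: h(b, M) = R,  node(X1, X1, h(A, X1)) = N,  h(b, A) = X1.
Bind R := h(b, M); no other remaining equation mentions R.
Bind N := node(X1, X1, h(A, X1)); substituting into the one remaining equation that mentions N gives: node(M, A, 2) = node(f(node(X1, X1, h(A, X1)), b), node(6, 2, 2), 2).
Bind X1 := h(b, A); substituting into the remaining equation gives: node(M, A, 2) = node(f(node(h(b, A), h(b, A), h(A, h(b, A))), b), node(6, 2, 2), 2). Substituting into the earlier binding gives N := node(h(b, A), h(b, A), h(A, h(b, A))).
Decompose node/3: M = f(node(h(b, A), h(b, A), h(A, h(b, A))), b),  A = node(6, 2, 2),  2 = 2.
Bind M := f(node(h(b, A), h(b, A), h(A, h(b, A))), b); no other remaining equation mentions M. Substituting into the earlier binding gives R := h(b, f(node(h(b, A), h(b, A), h(A, h(b, A))), b)).
Bind A := node(6, 2, 2); no other remaining equation mentions A. Substituting into the earlier bindings gives R := h(b, f(node(h(b, node(6, 2, 2)), h(b, node(6, 2, 2)), h(node(6, 2, 2), h(b, node(6, 2, 2)))), b)), N := node(h(b, node(6, 2, 2)), h(b, node(6, 2, 2)), h(node(6, 2, 2), h(b, node(6, 2, 2)))), X1 := h(b, node(6, 2, 2)), M := f(node(h(b, node(6, 2, 2)), h(b, node(6, 2, 2)), h(node(6, 2, 2), h(b, node(6, 2, 2)))), b).
Delete trivial equation 2 = 2.
MGU = { R := h(b, f(node(h(b, node(6, 2, 2)), h(b, node(6, 2, 2)), h(node(6, 2, 2), h(b, node(6, 2, 2)))), b)), N := node(h(b, node(6, 2, 2)), h(b, node(6, 2, 2)), h(node(6, 2, 2), h(b, node(6, 2, 2)))), X1 := h(b, node(6, 2, 2)), M := f(node(h(b, node(6, 2, 2)), h(b, node(6, 2, 2)), h(node(6, 2, 2), h(b, node(6, 2, 2)))), b), A := node(6, 2, 2) }, so X1 := h(b, node(6, 2, 2)).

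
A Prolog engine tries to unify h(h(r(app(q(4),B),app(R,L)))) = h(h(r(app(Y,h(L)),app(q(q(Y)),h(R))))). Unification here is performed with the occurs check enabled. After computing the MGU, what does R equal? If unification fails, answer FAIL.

q(q(q(4)))

Decompose h/1: h(r(app(q(4),B),app(R,L))) = h(r(app(Y,h(L)),app(q(q(Y)),h(R)))).
Decompose h/1: r(app(q(4),B),app(R,L)) = r(app(Y,h(L)),app(q(q(Y)),h(R))).
Decompose r/2: app(q(4),B) = app(Y,h(L)),  app(R,L) = app(q(q(Y)),h(R)).
Decompose app/2: q(4) = Y,  B = h(L).
Bind Y := q(4); substituting into the one remaining equation that mentions Y gives: app(R,L) = app(q(q(q(4))),h(R)).
Bind B := h(L); no other remaining equation mentions B.
Decompose app/2: R = q(q(q(4))),  L = h(R).
Bind R := q(q(q(4))); substituting into the remaining equation gives: L = h(q(q(q(4)))).
Bind L := h(q(q(q(4)))). Substituting into the earlier binding gives B := h(h(q(q(q(4))))).
MGU = { Y = q(4), B = h(h(q(q(q(4))))), R = q(q(q(4))), L = h(q(q(q(4)))) }, so R = q(q(q(4))).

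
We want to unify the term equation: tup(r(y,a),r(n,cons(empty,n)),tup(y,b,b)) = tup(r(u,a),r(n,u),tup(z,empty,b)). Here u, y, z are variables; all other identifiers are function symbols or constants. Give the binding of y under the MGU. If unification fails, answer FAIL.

FAIL

Decompose tup/3: r(y,a) = r(u,a),  r(n,cons(empty,n)) = r(n,u),  tup(y,b,b) = tup(z,empty,b).
Decompose r/2: y = u,  a = a.
Bind y := u; substituting into the one remaining equation that mentions y gives: tup(u,b,b) = tup(z,empty,b).
Delete trivial equation a = a.
Decompose r/2: n = n,  cons(empty,n) = u.
Delete trivial equation n = n.
Bind u := cons(empty,n); substituting into the remaining equation gives: tup(cons(empty,n),b,b) = tup(z,empty,b). Substituting into the earlier binding gives y := cons(empty,n).
Decompose tup/3: cons(empty,n) = z,  b = empty,  b = b.
Bind z := cons(empty,n); no other remaining equation mentions z.
Clash: constants b and empty differ; no unifier exists.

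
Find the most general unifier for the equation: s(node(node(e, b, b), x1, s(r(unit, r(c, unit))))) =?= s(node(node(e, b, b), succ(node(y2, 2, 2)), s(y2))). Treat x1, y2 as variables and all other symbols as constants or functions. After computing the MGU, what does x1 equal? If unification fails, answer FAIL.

succ(node(r(unit, r(c, unit)), 2, 2))

Decompose s/1: node(node(e, b, b), x1, s(r(unit, r(c, unit)))) =?= node(node(e, b, b), succ(node(y2, 2, 2)), s(y2)).
Decompose node/3: node(e, b, b) =?= node(e, b, b),  x1 =?= succ(node(y2, 2, 2)),  s(r(unit, r(c, unit))) =?= s(y2).
Delete trivial equation node(e, b, b) =?= node(e, b, b).
Bind x1 := succ(node(y2, 2, 2)); no other remaining equation mentions x1.
Decompose s/1: r(unit, r(c, unit)) =?= y2.
Bind y2 := r(unit, r(c, unit)). Substituting into the earlier binding gives x1 := succ(node(r(unit, r(c, unit)), 2, 2)).
MGU = { x1 ↦ succ(node(r(unit, r(c, unit)), 2, 2)), y2 ↦ r(unit, r(c, unit)) }, so x1 ↦ succ(node(r(unit, r(c, unit)), 2, 2)).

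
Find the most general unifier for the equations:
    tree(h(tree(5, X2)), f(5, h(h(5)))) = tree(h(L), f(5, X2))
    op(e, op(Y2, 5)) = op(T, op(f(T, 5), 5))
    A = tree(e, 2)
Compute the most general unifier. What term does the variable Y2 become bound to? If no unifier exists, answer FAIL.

Decompose tree/2: h(tree(5, X2)) = h(L),  f(5, h(h(5))) = f(5, X2).
Decompose h/1: tree(5, X2) = L.
Bind L := tree(5, X2); no other remaining equation mentions L.
Decompose f/2: 5 = 5,  h(h(5)) = X2.
Delete trivial equation 5 = 5.
Bind X2 := h(h(5)); no other remaining equation mentions X2. Substituting into the earlier binding gives L := tree(5, h(h(5))).
Decompose op/2: e = T,  op(Y2, 5) = op(f(T, 5), 5).
Bind T := e; substituting into the one remaining equation that mentions T gives: op(Y2, 5) = op(f(e, 5), 5).
Decompose op/2: Y2 = f(e, 5),  5 = 5.
Bind Y2 := f(e, 5); no other remaining equation mentions Y2.
Delete trivial equation 5 = 5.
Bind A := tree(e, 2).
MGU = { L ↦ tree(5, h(h(5))), X2 ↦ h(h(5)), T ↦ e, Y2 ↦ f(e, 5), A ↦ tree(e, 2) }, so Y2 ↦ f(e, 5).

f(e, 5)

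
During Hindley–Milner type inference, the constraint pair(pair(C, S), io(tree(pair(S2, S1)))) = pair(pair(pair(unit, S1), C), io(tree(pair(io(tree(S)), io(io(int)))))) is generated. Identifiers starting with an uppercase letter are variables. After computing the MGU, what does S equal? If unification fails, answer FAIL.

pair(unit, io(io(int)))

Decompose pair/2: pair(C, S) = pair(pair(unit, S1), C),  io(tree(pair(S2, S1))) = io(tree(pair(io(tree(S)), io(io(int))))).
Decompose pair/2: C = pair(unit, S1),  S = C.
Bind C := pair(unit, S1); substituting into the one remaining equation that mentions C gives: S = pair(unit, S1).
Bind S := pair(unit, S1); substituting into the remaining equation gives: io(tree(pair(S2, S1))) = io(tree(pair(io(tree(pair(unit, S1))), io(io(int))))).
Decompose io/1: tree(pair(S2, S1)) = tree(pair(io(tree(pair(unit, S1))), io(io(int)))).
Decompose tree/1: pair(S2, S1) = pair(io(tree(pair(unit, S1))), io(io(int))).
Decompose pair/2: S2 = io(tree(pair(unit, S1))),  S1 = io(io(int)).
Bind S2 := io(tree(pair(unit, S1))); no other remaining equation mentions S2.
Bind S1 := io(io(int)). Substituting into the earlier bindings gives C := pair(unit, io(io(int))), S := pair(unit, io(io(int))), S2 := io(tree(pair(unit, io(io(int))))).
MGU = { C := pair(unit, io(io(int))), S := pair(unit, io(io(int))), S2 := io(tree(pair(unit, io(io(int))))), S1 := io(io(int)) }, so S := pair(unit, io(io(int))).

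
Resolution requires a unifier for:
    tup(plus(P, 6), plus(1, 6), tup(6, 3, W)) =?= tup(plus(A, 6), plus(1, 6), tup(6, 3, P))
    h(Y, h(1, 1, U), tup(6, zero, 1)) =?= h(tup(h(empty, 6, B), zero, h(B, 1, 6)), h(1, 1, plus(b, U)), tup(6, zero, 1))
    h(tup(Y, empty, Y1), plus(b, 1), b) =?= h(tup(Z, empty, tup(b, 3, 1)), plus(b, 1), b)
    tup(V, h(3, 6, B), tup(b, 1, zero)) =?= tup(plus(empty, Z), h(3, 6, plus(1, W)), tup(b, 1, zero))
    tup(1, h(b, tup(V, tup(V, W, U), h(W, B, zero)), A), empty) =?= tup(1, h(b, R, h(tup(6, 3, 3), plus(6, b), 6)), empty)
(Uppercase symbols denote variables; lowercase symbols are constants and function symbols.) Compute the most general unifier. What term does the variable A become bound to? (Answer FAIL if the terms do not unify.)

Decompose tup/3: plus(P, 6) =?= plus(A, 6),  plus(1, 6) =?= plus(1, 6),  tup(6, 3, W) =?= tup(6, 3, P).
Decompose plus/2: P =?= A,  6 =?= 6.
Bind P := A; substituting into the one remaining equation that mentions P gives: tup(6, 3, W) =?= tup(6, 3, A).
Delete trivial equation 6 =?= 6.
Delete trivial equation plus(1, 6) =?= plus(1, 6).
Decompose tup/3: 6 =?= 6,  3 =?= 3,  W =?= A.
Delete trivial equation 6 =?= 6.
Delete trivial equation 3 =?= 3.
Bind W := A; substituting into the 2 remaining equations that mention W gives: tup(V, h(3, 6, B), tup(b, 1, zero)) =?= tup(plus(empty, Z), h(3, 6, plus(1, A)), tup(b, 1, zero)),  tup(1, h(b, tup(V, tup(V, A, U), h(A, B, zero)), A), empty) =?= tup(1, h(b, R, h(tup(6, 3, 3), plus(6, b), 6)), empty).
Decompose h/3: Y =?= tup(h(empty, 6, B), zero, h(B, 1, 6)),  h(1, 1, U) =?= h(1, 1, plus(b, U)),  tup(6, zero, 1) =?= tup(6, zero, 1).
Bind Y := tup(h(empty, 6, B), zero, h(B, 1, 6)); substituting into the one remaining equation that mentions Y gives: h(tup(tup(h(empty, 6, B), zero, h(B, 1, 6)), empty, Y1), plus(b, 1), b) =?= h(tup(Z, empty, tup(b, 3, 1)), plus(b, 1), b).
Decompose h/3: 1 =?= 1,  1 =?= 1,  U =?= plus(b, U).
Delete trivial equation 1 =?= 1.
Delete trivial equation 1 =?= 1.
Occurs check fails: U occurs in plus(b, U); the equation U =?= plus(b, U) has no finite solution.

FAIL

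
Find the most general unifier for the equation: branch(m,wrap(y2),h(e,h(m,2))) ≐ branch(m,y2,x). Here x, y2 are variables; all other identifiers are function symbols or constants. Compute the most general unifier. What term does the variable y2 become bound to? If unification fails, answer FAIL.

Decompose branch/3: m ≐ m,  wrap(y2) ≐ y2,  h(e,h(m,2)) ≐ x.
Delete trivial equation m ≐ m.
Occurs check fails: y2 occurs in wrap(y2); the equation y2 ≐ wrap(y2) has no finite solution.

FAIL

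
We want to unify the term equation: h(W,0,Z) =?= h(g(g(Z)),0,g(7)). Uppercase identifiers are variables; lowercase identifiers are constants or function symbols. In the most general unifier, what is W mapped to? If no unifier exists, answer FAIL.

g(g(g(7)))

Decompose h/3: W =?= g(g(Z)),  0 =?= 0,  Z =?= g(7).
Bind W := g(g(Z)); no other remaining equation mentions W.
Delete trivial equation 0 =?= 0.
Bind Z := g(7). Substituting into the earlier binding gives W := g(g(g(7))).
MGU = { W := g(g(g(7))), Z := g(7) }, so W := g(g(g(7))).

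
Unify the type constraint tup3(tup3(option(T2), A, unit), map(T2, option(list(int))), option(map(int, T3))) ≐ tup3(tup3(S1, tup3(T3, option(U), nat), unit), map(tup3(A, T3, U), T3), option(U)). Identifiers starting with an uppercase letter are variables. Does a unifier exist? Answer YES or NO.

YES

Decompose tup3/3: tup3(option(T2), A, unit) ≐ tup3(S1, tup3(T3, option(U), nat), unit),  map(T2, option(list(int))) ≐ map(tup3(A, T3, U), T3),  option(map(int, T3)) ≐ option(U).
Decompose tup3/3: option(T2) ≐ S1,  A ≐ tup3(T3, option(U), nat),  unit ≐ unit.
Bind S1 := option(T2); no other remaining equation mentions S1.
Bind A := tup3(T3, option(U), nat); substituting into the one remaining equation that mentions A gives: map(T2, option(list(int))) ≐ map(tup3(tup3(T3, option(U), nat), T3, U), T3).
Delete trivial equation unit ≐ unit.
Decompose map/2: T2 ≐ tup3(tup3(T3, option(U), nat), T3, U),  option(list(int)) ≐ T3.
Bind T2 := tup3(tup3(T3, option(U), nat), T3, U); no other remaining equation mentions T2. Substituting into the earlier binding gives S1 := option(tup3(tup3(T3, option(U), nat), T3, U)).
Bind T3 := option(list(int)); substituting into the remaining equation gives: option(map(int, option(list(int)))) ≐ option(U). Substituting into the earlier bindings gives S1 := option(tup3(tup3(option(list(int)), option(U), nat), option(list(int)), U)), A := tup3(option(list(int)), option(U), nat), T2 := tup3(tup3(option(list(int)), option(U), nat), option(list(int)), U).
Decompose option/1: map(int, option(list(int))) ≐ U.
Bind U := map(int, option(list(int))). Substituting into the earlier bindings gives S1 := option(tup3(tup3(option(list(int)), option(map(int, option(list(int)))), nat), option(list(int)), map(int, option(list(int))))), A := tup3(option(list(int)), option(map(int, option(list(int)))), nat), T2 := tup3(tup3(option(list(int)), option(map(int, option(list(int)))), nat), option(list(int)), map(int, option(list(int)))).
No equations remain and no clash or occurs-check failure arose, so a unifier exists.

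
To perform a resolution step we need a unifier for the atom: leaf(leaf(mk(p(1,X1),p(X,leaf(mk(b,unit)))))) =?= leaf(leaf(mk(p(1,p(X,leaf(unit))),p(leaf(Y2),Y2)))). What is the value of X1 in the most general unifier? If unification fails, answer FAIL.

Decompose leaf/1: leaf(mk(p(1,X1),p(X,leaf(mk(b,unit))))) =?= leaf(mk(p(1,p(X,leaf(unit))),p(leaf(Y2),Y2))).
Decompose leaf/1: mk(p(1,X1),p(X,leaf(mk(b,unit)))) =?= mk(p(1,p(X,leaf(unit))),p(leaf(Y2),Y2)).
Decompose mk/2: p(1,X1) =?= p(1,p(X,leaf(unit))),  p(X,leaf(mk(b,unit))) =?= p(leaf(Y2),Y2).
Decompose p/2: 1 =?= 1,  X1 =?= p(X,leaf(unit)).
Delete trivial equation 1 =?= 1.
Bind X1 := p(X,leaf(unit)); no other remaining equation mentions X1.
Decompose p/2: X =?= leaf(Y2),  leaf(mk(b,unit)) =?= Y2.
Bind X := leaf(Y2); no other remaining equation mentions X. Substituting into the earlier binding gives X1 := p(leaf(Y2),leaf(unit)).
Bind Y2 := leaf(mk(b,unit)). Substituting into the earlier bindings gives X1 := p(leaf(leaf(mk(b,unit))),leaf(unit)), X := leaf(leaf(mk(b,unit))).
MGU = { X1 -> p(leaf(leaf(mk(b,unit))),leaf(unit)), X -> leaf(leaf(mk(b,unit))), Y2 -> leaf(mk(b,unit)) }, so X1 -> p(leaf(leaf(mk(b,unit))),leaf(unit)).

p(leaf(leaf(mk(b,unit))),leaf(unit))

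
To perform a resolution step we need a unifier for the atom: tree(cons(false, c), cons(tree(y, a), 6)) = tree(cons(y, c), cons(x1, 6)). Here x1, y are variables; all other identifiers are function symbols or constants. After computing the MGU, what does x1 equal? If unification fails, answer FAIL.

tree(false, a)

Decompose tree/2: cons(false, c) = cons(y, c),  cons(tree(y, a), 6) = cons(x1, 6).
Decompose cons/2: false = y,  c = c.
Bind y := false; substituting into the one remaining equation that mentions y gives: cons(tree(false, a), 6) = cons(x1, 6).
Delete trivial equation c = c.
Decompose cons/2: tree(false, a) = x1,  6 = 6.
Bind x1 := tree(false, a); no other remaining equation mentions x1.
Delete trivial equation 6 = 6.
MGU = { y := false, x1 := tree(false, a) }, so x1 := tree(false, a).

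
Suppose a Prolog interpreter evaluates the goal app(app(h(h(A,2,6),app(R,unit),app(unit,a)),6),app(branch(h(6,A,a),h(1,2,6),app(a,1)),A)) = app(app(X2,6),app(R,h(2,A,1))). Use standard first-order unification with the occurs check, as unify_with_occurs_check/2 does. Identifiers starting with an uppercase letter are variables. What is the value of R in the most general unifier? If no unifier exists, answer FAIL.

FAIL

Decompose app/2: app(h(h(A,2,6),app(R,unit),app(unit,a)),6) = app(X2,6),  app(branch(h(6,A,a),h(1,2,6),app(a,1)),A) = app(R,h(2,A,1)).
Decompose app/2: h(h(A,2,6),app(R,unit),app(unit,a)) = X2,  6 = 6.
Bind X2 := h(h(A,2,6),app(R,unit),app(unit,a)); no other remaining equation mentions X2.
Delete trivial equation 6 = 6.
Decompose app/2: branch(h(6,A,a),h(1,2,6),app(a,1)) = R,  A = h(2,A,1).
Bind R := branch(h(6,A,a),h(1,2,6),app(a,1)); no other remaining equation mentions R. Substituting into the earlier binding gives X2 := h(h(A,2,6),app(branch(h(6,A,a),h(1,2,6),app(a,1)),unit),app(unit,a)).
Occurs check fails: A occurs in h(2,A,1); the equation A = h(2,A,1) has no finite solution.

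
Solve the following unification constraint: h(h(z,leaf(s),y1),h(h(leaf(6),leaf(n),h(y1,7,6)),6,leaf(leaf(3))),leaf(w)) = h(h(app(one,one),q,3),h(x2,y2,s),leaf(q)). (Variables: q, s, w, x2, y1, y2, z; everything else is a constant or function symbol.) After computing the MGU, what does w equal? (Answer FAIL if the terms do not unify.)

leaf(leaf(leaf(3)))

Decompose h/3: h(z,leaf(s),y1) = h(app(one,one),q,3),  h(h(leaf(6),leaf(n),h(y1,7,6)),6,leaf(leaf(3))) = h(x2,y2,s),  leaf(w) = leaf(q).
Decompose h/3: z = app(one,one),  leaf(s) = q,  y1 = 3.
Bind z := app(one,one); no other remaining equation mentions z.
Bind q := leaf(s); substituting into the one remaining equation that mentions q gives: leaf(w) = leaf(leaf(s)).
Bind y1 := 3; substituting into the one remaining equation that mentions y1 gives: h(h(leaf(6),leaf(n),h(3,7,6)),6,leaf(leaf(3))) = h(x2,y2,s).
Decompose h/3: h(leaf(6),leaf(n),h(3,7,6)) = x2,  6 = y2,  leaf(leaf(3)) = s.
Bind x2 := h(leaf(6),leaf(n),h(3,7,6)); no other remaining equation mentions x2.
Bind y2 := 6; no other remaining equation mentions y2.
Bind s := leaf(leaf(3)); substituting into the remaining equation gives: leaf(w) = leaf(leaf(leaf(leaf(3)))). Substituting into the earlier binding gives q := leaf(leaf(leaf(3))).
Decompose leaf/1: w = leaf(leaf(leaf(3))).
Bind w := leaf(leaf(leaf(3))).
MGU = { z ↦ app(one,one), q ↦ leaf(leaf(leaf(3))), y1 ↦ 3, x2 ↦ h(leaf(6),leaf(n),h(3,7,6)), y2 ↦ 6, s ↦ leaf(leaf(3)), w ↦ leaf(leaf(leaf(3))) }, so w ↦ leaf(leaf(leaf(3))).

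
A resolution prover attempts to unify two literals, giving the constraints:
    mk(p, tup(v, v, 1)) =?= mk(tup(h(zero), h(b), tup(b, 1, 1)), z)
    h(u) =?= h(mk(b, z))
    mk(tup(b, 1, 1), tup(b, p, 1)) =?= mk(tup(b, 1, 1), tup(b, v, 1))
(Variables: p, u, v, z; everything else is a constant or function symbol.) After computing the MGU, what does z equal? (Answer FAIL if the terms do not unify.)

tup(tup(h(zero), h(b), tup(b, 1, 1)), tup(h(zero), h(b), tup(b, 1, 1)), 1)

Decompose mk/2: p =?= tup(h(zero), h(b), tup(b, 1, 1)),  tup(v, v, 1) =?= z.
Bind p := tup(h(zero), h(b), tup(b, 1, 1)); substituting into the one remaining equation that mentions p gives: mk(tup(b, 1, 1), tup(b, tup(h(zero), h(b), tup(b, 1, 1)), 1)) =?= mk(tup(b, 1, 1), tup(b, v, 1)).
Bind z := tup(v, v, 1); substituting into the one remaining equation that mentions z gives: h(u) =?= h(mk(b, tup(v, v, 1))).
Decompose h/1: u =?= mk(b, tup(v, v, 1)).
Bind u := mk(b, tup(v, v, 1)); no other remaining equation mentions u.
Decompose mk/2: tup(b, 1, 1) =?= tup(b, 1, 1),  tup(b, tup(h(zero), h(b), tup(b, 1, 1)), 1) =?= tup(b, v, 1).
Delete trivial equation tup(b, 1, 1) =?= tup(b, 1, 1).
Decompose tup/3: b =?= b,  tup(h(zero), h(b), tup(b, 1, 1)) =?= v,  1 =?= 1.
Delete trivial equation b =?= b.
Bind v := tup(h(zero), h(b), tup(b, 1, 1)); no other remaining equation mentions v. Substituting into the earlier bindings gives z := tup(tup(h(zero), h(b), tup(b, 1, 1)), tup(h(zero), h(b), tup(b, 1, 1)), 1), u := mk(b, tup(tup(h(zero), h(b), tup(b, 1, 1)), tup(h(zero), h(b), tup(b, 1, 1)), 1)).
Delete trivial equation 1 =?= 1.
MGU = { p := tup(h(zero), h(b), tup(b, 1, 1)), z := tup(tup(h(zero), h(b), tup(b, 1, 1)), tup(h(zero), h(b), tup(b, 1, 1)), 1), u := mk(b, tup(tup(h(zero), h(b), tup(b, 1, 1)), tup(h(zero), h(b), tup(b, 1, 1)), 1)), v := tup(h(zero), h(b), tup(b, 1, 1)) }, so z := tup(tup(h(zero), h(b), tup(b, 1, 1)), tup(h(zero), h(b), tup(b, 1, 1)), 1).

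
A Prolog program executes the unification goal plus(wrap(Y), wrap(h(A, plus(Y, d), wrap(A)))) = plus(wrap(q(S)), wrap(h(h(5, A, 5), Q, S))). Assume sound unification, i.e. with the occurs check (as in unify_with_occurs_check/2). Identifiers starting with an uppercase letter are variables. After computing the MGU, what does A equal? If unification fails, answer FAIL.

Decompose plus/2: wrap(Y) = wrap(q(S)),  wrap(h(A, plus(Y, d), wrap(A))) = wrap(h(h(5, A, 5), Q, S)).
Decompose wrap/1: Y = q(S).
Bind Y := q(S); substituting into the remaining equation gives: wrap(h(A, plus(q(S), d), wrap(A))) = wrap(h(h(5, A, 5), Q, S)).
Decompose wrap/1: h(A, plus(q(S), d), wrap(A)) = h(h(5, A, 5), Q, S).
Decompose h/3: A = h(5, A, 5),  plus(q(S), d) = Q,  wrap(A) = S.
Occurs check fails: A occurs in h(5, A, 5); the equation A = h(5, A, 5) has no finite solution.

FAIL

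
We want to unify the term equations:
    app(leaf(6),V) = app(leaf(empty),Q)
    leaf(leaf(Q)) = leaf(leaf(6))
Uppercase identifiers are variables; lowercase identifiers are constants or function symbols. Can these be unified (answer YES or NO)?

NO

Decompose app/2: leaf(6) = leaf(empty),  V = Q.
Decompose leaf/1: 6 = empty.
Clash: constants 6 and empty differ; no unifier exists.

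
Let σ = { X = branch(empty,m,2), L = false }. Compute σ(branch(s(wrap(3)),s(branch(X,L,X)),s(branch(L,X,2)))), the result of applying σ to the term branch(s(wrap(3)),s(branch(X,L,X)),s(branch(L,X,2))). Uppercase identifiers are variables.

branch(s(wrap(3)),s(branch(branch(empty,m,2),false,branch(empty,m,2))),s(branch(false,branch(empty,m,2),2)))

Replace each occurrence of X with branch(empty,m,2).
Replace each occurrence of L with false.
Result: branch(s(wrap(3)),s(branch(branch(empty,m,2),false,branch(empty,m,2))),s(branch(false,branch(empty,m,2),2))).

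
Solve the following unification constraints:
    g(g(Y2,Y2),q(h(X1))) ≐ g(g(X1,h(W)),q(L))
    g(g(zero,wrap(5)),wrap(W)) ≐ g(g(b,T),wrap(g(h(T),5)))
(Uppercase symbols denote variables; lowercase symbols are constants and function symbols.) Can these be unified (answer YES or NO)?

Decompose g/2: g(Y2,Y2) ≐ g(X1,h(W)),  q(h(X1)) ≐ q(L).
Decompose g/2: Y2 ≐ X1,  Y2 ≐ h(W).
Bind Y2 := X1; substituting into the one remaining equation that mentions Y2 gives: X1 ≐ h(W).
Bind X1 := h(W); substituting into the one remaining equation that mentions X1 gives: q(h(h(W))) ≐ q(L). Substituting into the earlier binding gives Y2 := h(W).
Decompose q/1: h(h(W)) ≐ L.
Bind L := h(h(W)); no other remaining equation mentions L.
Decompose g/2: g(zero,wrap(5)) ≐ g(b,T),  wrap(W) ≐ wrap(g(h(T),5)).
Decompose g/2: zero ≐ b,  wrap(5) ≐ T.
Clash: constants zero and b differ; no unifier exists.

NO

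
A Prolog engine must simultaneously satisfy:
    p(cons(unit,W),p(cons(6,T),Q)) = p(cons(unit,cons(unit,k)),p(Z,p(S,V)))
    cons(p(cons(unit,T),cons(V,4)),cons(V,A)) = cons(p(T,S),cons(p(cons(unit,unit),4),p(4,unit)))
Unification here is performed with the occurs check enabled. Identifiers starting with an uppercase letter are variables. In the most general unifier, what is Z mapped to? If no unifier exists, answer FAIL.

FAIL

Decompose p/2: cons(unit,W) = cons(unit,cons(unit,k)),  p(cons(6,T),Q) = p(Z,p(S,V)).
Decompose cons/2: unit = unit,  W = cons(unit,k).
Delete trivial equation unit = unit.
Bind W := cons(unit,k); no other remaining equation mentions W.
Decompose p/2: cons(6,T) = Z,  Q = p(S,V).
Bind Z := cons(6,T); no other remaining equation mentions Z.
Bind Q := p(S,V); no other remaining equation mentions Q.
Decompose cons/2: p(cons(unit,T),cons(V,4)) = p(T,S),  cons(V,A) = cons(p(cons(unit,unit),4),p(4,unit)).
Decompose p/2: cons(unit,T) = T,  cons(V,4) = S.
Occurs check fails: T occurs in cons(unit,T); the equation T = cons(unit,T) has no finite solution.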